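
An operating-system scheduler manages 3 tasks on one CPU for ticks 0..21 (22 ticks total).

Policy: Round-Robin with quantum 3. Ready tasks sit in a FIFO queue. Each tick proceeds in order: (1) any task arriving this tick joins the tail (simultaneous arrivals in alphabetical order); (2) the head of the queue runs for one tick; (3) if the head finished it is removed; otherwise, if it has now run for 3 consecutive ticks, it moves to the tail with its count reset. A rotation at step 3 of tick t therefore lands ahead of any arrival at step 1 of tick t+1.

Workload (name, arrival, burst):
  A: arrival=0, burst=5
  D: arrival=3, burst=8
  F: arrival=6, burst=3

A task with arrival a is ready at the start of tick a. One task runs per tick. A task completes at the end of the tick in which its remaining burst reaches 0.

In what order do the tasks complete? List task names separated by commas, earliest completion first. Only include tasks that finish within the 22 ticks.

completion order = A, F, D

t=0: queue=[A] q_used=0 → run A
t=1: queue=[A] q_used=1 → run A
t=2: queue=[A] q_used=2 → run A
t=3: queue=[A,D] q_used=0 → run A
t=4: queue=[A,D] q_used=1 → run A
t=5: queue=[D] q_used=0 → run D
t=6: queue=[D,F] q_used=1 → run D
t=7: queue=[D,F] q_used=2 → run D
t=8: queue=[F,D] q_used=0 → run F
t=9: queue=[F,D] q_used=1 → run F
t=10: queue=[F,D] q_used=2 → run F
t=11: queue=[D] q_used=0 → run D
t=12: queue=[D] q_used=1 → run D
t=13: queue=[D] q_used=2 → run D
t=14: queue=[D] q_used=0 → run D
t=15: queue=[D] q_used=1 → run D
t=16: (idle)
t=17: (idle)
t=18: (idle)
t=19: (idle)
t=20: (idle)
t=21: (idle)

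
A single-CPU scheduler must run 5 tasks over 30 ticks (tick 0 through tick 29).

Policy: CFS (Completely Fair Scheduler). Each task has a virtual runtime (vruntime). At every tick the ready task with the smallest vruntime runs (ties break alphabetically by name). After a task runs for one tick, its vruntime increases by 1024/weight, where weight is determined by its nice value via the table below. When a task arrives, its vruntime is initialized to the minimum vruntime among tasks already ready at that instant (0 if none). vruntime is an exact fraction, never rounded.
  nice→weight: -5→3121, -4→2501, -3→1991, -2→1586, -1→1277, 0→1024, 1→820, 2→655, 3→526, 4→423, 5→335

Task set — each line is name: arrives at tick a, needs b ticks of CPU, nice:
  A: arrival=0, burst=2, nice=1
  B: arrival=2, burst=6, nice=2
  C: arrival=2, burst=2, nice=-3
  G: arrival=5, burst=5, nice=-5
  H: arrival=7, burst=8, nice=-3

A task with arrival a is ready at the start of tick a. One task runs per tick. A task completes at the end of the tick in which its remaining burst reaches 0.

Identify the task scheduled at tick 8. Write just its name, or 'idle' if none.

t=0: vr[A=0] → run A
t=1: vr[A=256/205] → run A
t=2: vr[B=0 C=0] → run B
t=3: vr[B=1024/655 C=0] → run C
t=4: vr[B=1024/655 C=1024/1991] → run C
t=5: vr[B=1024/655 G=1024/655] → run B
t=6: vr[B=2048/655 G=1024/655] → run G
t=7: vr[B=2048/655 G=3866624/2044255 H=3866624/2044255] → run G
t=8: vr[B=2048/655 G=4537344/2044255 H=3866624/2044255] → run H
t=9: vr[B=2048/655 G=4537344/2044255 H=9791765504/4070111705] → run G
t=10: vr[B=2048/655 G=5208064/2044255 H=9791765504/4070111705] → run H
t=11: vr[B=2048/655 G=5208064/2044255 H=11885082624/4070111705] → run G
t=12: vr[B=2048/655 G=5878784/2044255 H=11885082624/4070111705] → run G
t=13: vr[B=2048/655 H=11885082624/4070111705] → run H
t=14: vr[B=2048/655 H=13978399744/4070111705] → run B
t=15: vr[B=3072/655 H=13978399744/4070111705] → run H
t=16: vr[B=3072/655 H=16071716864/4070111705] → run H
t=17: vr[B=3072/655 H=18165033984/4070111705] → run H
t=18: vr[B=3072/655 H=20258351104/4070111705] → run B
t=19: vr[B=4096/655 H=20258351104/4070111705] → run H
t=20: vr[B=4096/655 H=22351668224/4070111705] → run H
t=21: vr[B=4096/655] → run B
t=22: vr[B=1024/131] → run B
t=23: (idle)
t=24: (idle)
t=25: (idle)
t=26: (idle)
t=27: (idle)
t=28: (idle)
t=29: (idle)

running at tick 8 = H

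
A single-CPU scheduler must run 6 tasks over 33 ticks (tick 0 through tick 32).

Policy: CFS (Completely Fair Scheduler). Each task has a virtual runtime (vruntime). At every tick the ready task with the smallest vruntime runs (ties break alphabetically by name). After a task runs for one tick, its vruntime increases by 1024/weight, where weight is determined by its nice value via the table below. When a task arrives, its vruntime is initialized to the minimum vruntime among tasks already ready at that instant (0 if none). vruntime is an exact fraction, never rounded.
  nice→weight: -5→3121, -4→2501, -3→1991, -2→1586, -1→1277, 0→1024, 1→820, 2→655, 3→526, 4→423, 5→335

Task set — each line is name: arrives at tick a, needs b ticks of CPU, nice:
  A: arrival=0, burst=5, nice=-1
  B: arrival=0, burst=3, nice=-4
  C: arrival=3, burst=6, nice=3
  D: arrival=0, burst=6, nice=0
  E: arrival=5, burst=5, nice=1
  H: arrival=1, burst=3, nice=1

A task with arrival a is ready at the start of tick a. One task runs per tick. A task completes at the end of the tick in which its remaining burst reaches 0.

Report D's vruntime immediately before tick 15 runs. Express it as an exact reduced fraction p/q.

t=0: vr[A=0 B=0 D=0] → run A
t=1: vr[A=1024/1277 B=0 D=0 H=0] → run B
t=2: vr[A=1024/1277 B=1024/2501 D=0 H=0] → run D
t=3: vr[A=1024/1277 B=1024/2501 C=0 D=1 H=0] → run C
t=4: vr[A=1024/1277 B=1024/2501 C=512/263 D=1 H=0] → run H
t=5: vr[A=1024/1277 B=1024/2501 C=512/263 D=1 E=1024/2501 H=256/205] → run B
t=6: vr[A=1024/1277 B=2048/2501 C=512/263 D=1 E=1024/2501 H=256/205] → run E
t=7: vr[A=1024/1277 B=2048/2501 C=512/263 D=1 E=20736/12505 H=256/205] → run A
t=8: vr[A=2048/1277 B=2048/2501 C=512/263 D=1 E=20736/12505 H=256/205] → run B
t=9: vr[A=2048/1277 C=512/263 D=1 E=20736/12505 H=256/205] → run D
t=10: vr[A=2048/1277 C=512/263 D=2 E=20736/12505 H=256/205] → run H
t=11: vr[A=2048/1277 C=512/263 D=2 E=20736/12505 H=512/205] → run A
t=12: vr[A=3072/1277 C=512/263 D=2 E=20736/12505 H=512/205] → run E
t=13: vr[A=3072/1277 C=512/263 D=2 E=36352/12505 H=512/205] → run C
t=14: vr[A=3072/1277 C=1024/263 D=2 E=36352/12505 H=512/205] → run D
t=15: vr[A=3072/1277 C=1024/263 D=3 E=36352/12505 H=512/205] → run A
t=16: vr[A=4096/1277 C=1024/263 D=3 E=36352/12505 H=512/205] → run H
t=17: vr[A=4096/1277 C=1024/263 D=3 E=36352/12505] → run E
t=18: vr[A=4096/1277 C=1024/263 D=3 E=51968/12505] → run D
t=19: vr[A=4096/1277 C=1024/263 D=4 E=51968/12505] → run A
t=20: vr[C=1024/263 D=4 E=51968/12505] → run C
t=21: vr[C=1536/263 D=4 E=51968/12505] → run D
t=22: vr[C=1536/263 D=5 E=51968/12505] → run E
t=23: vr[C=1536/263 D=5 E=67584/12505] → run D
t=24: vr[C=1536/263 E=67584/12505] → run E
t=25: vr[C=1536/263] → run C
t=26: vr[C=2048/263] → run C
t=27: vr[C=2560/263] → run C
t=28: (idle)
t=29: (idle)
t=30: (idle)
t=31: (idle)
t=32: (idle)

vruntime(D, start of tick 15) = 3/1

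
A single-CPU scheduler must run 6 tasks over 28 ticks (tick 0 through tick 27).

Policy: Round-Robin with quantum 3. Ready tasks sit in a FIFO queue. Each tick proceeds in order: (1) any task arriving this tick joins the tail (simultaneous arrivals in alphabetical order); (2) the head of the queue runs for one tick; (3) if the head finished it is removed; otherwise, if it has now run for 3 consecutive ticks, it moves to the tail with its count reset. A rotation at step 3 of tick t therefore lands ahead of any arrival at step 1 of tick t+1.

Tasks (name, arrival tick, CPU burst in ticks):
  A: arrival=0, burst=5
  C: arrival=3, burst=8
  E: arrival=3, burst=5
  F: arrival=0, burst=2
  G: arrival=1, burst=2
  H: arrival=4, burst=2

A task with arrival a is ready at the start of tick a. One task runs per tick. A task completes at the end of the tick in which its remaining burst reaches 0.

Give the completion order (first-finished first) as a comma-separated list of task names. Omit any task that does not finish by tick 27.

completion order = F, G, A, H, E, C

t=0: queue=[A,F] q_used=0 → run A
t=1: queue=[A,F,G] q_used=1 → run A
t=2: queue=[A,F,G] q_used=2 → run A
t=3: queue=[F,G,A,C,E] q_used=0 → run F
t=4: queue=[F,G,A,C,E,H] q_used=1 → run F
t=5: queue=[G,A,C,E,H] q_used=0 → run G
t=6: queue=[G,A,C,E,H] q_used=1 → run G
t=7: queue=[A,C,E,H] q_used=0 → run A
t=8: queue=[A,C,E,H] q_used=1 → run A
t=9: queue=[C,E,H] q_used=0 → run C
t=10: queue=[C,E,H] q_used=1 → run C
t=11: queue=[C,E,H] q_used=2 → run C
t=12: queue=[E,H,C] q_used=0 → run E
t=13: queue=[E,H,C] q_used=1 → run E
t=14: queue=[E,H,C] q_used=2 → run E
t=15: queue=[H,C,E] q_used=0 → run H
t=16: queue=[H,C,E] q_used=1 → run H
t=17: queue=[C,E] q_used=0 → run C
t=18: queue=[C,E] q_used=1 → run C
t=19: queue=[C,E] q_used=2 → run C
t=20: queue=[E,C] q_used=0 → run E
t=21: queue=[E,C] q_used=1 → run E
t=22: queue=[C] q_used=0 → run C
t=23: queue=[C] q_used=1 → run C
t=24: (idle)
t=25: (idle)
t=26: (idle)
t=27: (idle)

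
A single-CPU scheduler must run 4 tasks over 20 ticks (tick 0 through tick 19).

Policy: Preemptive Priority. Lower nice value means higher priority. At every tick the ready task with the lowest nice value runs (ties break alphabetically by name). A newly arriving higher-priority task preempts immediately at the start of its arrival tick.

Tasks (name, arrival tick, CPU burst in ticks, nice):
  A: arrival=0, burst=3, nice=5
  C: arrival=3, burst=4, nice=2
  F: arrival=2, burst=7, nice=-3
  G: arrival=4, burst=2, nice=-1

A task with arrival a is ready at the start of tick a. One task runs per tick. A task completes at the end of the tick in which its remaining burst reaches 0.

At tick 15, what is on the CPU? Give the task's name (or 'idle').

t=0: ready={A} → run A
t=1: ready={A} → run A
t=2: ready={A,F} → run F
t=3: ready={A,C,F} → run F
t=4: ready={A,C,F,G} → run F
t=5: ready={A,C,F,G} → run F
t=6: ready={A,C,F,G} → run F
t=7: ready={A,C,F,G} → run F
t=8: ready={A,C,F,G} → run F
t=9: ready={A,C,G} → run G
t=10: ready={A,C,G} → run G
t=11: ready={A,C} → run C
t=12: ready={A,C} → run C
t=13: ready={A,C} → run C
t=14: ready={A,C} → run C
t=15: ready={A} → run A
t=16: (idle)
t=17: (idle)
t=18: (idle)
t=19: (idle)

running at tick 15 = A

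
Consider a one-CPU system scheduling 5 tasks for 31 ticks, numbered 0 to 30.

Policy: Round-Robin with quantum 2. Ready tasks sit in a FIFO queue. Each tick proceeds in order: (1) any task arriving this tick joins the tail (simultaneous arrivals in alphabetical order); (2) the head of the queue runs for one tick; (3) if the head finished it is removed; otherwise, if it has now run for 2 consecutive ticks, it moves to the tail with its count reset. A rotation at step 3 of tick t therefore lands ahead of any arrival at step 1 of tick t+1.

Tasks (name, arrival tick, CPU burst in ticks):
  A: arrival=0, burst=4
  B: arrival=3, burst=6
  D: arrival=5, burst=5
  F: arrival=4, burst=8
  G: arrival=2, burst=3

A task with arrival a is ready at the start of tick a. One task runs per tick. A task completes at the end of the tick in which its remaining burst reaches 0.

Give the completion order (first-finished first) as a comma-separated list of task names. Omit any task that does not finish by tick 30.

t=0: queue=[A] q_used=0 → run A
t=1: queue=[A] q_used=1 → run A
t=2: queue=[A,G] q_used=0 → run A
t=3: queue=[A,G,B] q_used=1 → run A
t=4: queue=[G,B,F] q_used=0 → run G
t=5: queue=[G,B,F,D] q_used=1 → run G
t=6: queue=[B,F,D,G] q_used=0 → run B
t=7: queue=[B,F,D,G] q_used=1 → run B
t=8: queue=[F,D,G,B] q_used=0 → run F
t=9: queue=[F,D,G,B] q_used=1 → run F
t=10: queue=[D,G,B,F] q_used=0 → run D
t=11: queue=[D,G,B,F] q_used=1 → run D
t=12: queue=[G,B,F,D] q_used=0 → run G
t=13: queue=[B,F,D] q_used=0 → run B
t=14: queue=[B,F,D] q_used=1 → run B
t=15: queue=[F,D,B] q_used=0 → run F
t=16: queue=[F,D,B] q_used=1 → run F
t=17: queue=[D,B,F] q_used=0 → run D
t=18: queue=[D,B,F] q_used=1 → run D
t=19: queue=[B,F,D] q_used=0 → run B
t=20: queue=[B,F,D] q_used=1 → run B
t=21: queue=[F,D] q_used=0 → run F
t=22: queue=[F,D] q_used=1 → run F
t=23: queue=[D,F] q_used=0 → run D
t=24: queue=[F] q_used=0 → run F
t=25: queue=[F] q_used=1 → run F
t=26: (idle)
t=27: (idle)
t=28: (idle)
t=29: (idle)
t=30: (idle)

completion order = A, G, B, D, F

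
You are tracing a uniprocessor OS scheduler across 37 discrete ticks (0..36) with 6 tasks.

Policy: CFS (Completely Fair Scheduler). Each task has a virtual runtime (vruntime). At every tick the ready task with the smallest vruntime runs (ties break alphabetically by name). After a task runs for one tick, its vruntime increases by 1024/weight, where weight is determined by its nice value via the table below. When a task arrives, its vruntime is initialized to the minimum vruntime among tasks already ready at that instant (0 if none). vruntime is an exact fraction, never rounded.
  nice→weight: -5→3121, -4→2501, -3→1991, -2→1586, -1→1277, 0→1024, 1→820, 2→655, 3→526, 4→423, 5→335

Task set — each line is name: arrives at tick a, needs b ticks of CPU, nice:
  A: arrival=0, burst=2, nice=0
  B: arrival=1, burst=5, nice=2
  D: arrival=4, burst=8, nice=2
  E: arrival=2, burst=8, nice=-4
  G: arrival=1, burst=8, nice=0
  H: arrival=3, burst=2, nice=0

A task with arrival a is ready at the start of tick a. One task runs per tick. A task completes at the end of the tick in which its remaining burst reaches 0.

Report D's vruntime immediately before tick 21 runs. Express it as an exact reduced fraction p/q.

vruntime(D, start of tick 21) = 2703/655

t=0: vr[A=0] → run A
t=1: vr[A=1 B=1 G=1] → run A
t=2: vr[B=1 E=1 G=1] → run B
t=3: vr[B=1679/655 E=1 G=1 H=1] → run E
t=4: vr[B=1679/655 D=1 E=3525/2501 G=1 H=1] → run D
t=5: vr[B=1679/655 D=1679/655 E=3525/2501 G=1 H=1] → run G
t=6: vr[B=1679/655 D=1679/655 E=3525/2501 G=2 H=1] → run H
t=7: vr[B=1679/655 D=1679/655 E=3525/2501 G=2 H=2] → run E
t=8: vr[B=1679/655 D=1679/655 E=4549/2501 G=2 H=2] → run E
t=9: vr[B=1679/655 D=1679/655 E=5573/2501 G=2 H=2] → run G
t=10: vr[B=1679/655 D=1679/655 E=5573/2501 G=3 H=2] → run H
t=11: vr[B=1679/655 D=1679/655 E=5573/2501 G=3] → run E
t=12: vr[B=1679/655 D=1679/655 E=6597/2501 G=3] → run B
t=13: vr[B=2703/655 D=1679/655 E=6597/2501 G=3] → run D
t=14: vr[B=2703/655 D=2703/655 E=6597/2501 G=3] → run E
t=15: vr[B=2703/655 D=2703/655 E=7621/2501 G=3] → run G
t=16: vr[B=2703/655 D=2703/655 E=7621/2501 G=4] → run E
t=17: vr[B=2703/655 D=2703/655 E=8645/2501 G=4] → run E
t=18: vr[B=2703/655 D=2703/655 E=9669/2501 G=4] → run E
t=19: vr[B=2703/655 D=2703/655 G=4] → run G
t=20: vr[B=2703/655 D=2703/655 G=5] → run B
t=21: vr[B=3727/655 D=2703/655 G=5] → run D
t=22: vr[B=3727/655 D=3727/655 G=5] → run G
t=23: vr[B=3727/655 D=3727/655 G=6] → run B
t=24: vr[B=4751/655 D=3727/655 G=6] → run D
t=25: vr[B=4751/655 D=4751/655 G=6] → run G
t=26: vr[B=4751/655 D=4751/655 G=7] → run G
t=27: vr[B=4751/655 D=4751/655 G=8] → run B
t=28: vr[D=4751/655 G=8] → run D
t=29: vr[D=1155/131 G=8] → run G
t=30: vr[D=1155/131] → run D
t=31: vr[D=6799/655] → run D
t=32: vr[D=7823/655] → run D
t=33: (idle)
t=34: (idle)
t=35: (idle)
t=36: (idle)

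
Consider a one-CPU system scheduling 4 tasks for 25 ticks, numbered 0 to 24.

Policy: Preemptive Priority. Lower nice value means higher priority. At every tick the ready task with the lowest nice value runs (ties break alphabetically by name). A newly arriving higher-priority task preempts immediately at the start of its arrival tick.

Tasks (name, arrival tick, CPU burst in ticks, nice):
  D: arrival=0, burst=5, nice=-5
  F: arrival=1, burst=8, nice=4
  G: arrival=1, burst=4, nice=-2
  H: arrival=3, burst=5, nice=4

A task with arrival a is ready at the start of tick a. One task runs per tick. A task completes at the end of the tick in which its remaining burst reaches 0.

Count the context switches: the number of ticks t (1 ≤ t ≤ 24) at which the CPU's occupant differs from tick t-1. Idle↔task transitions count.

context switches = 4

t=0: ready={D} → run D
t=1: ready={D,F,G} → run D
t=2: ready={D,F,G} → run D
t=3: ready={D,F,G,H} → run D
t=4: ready={D,F,G,H} → run D
t=5: ready={F,G,H} → run G
t=6: ready={F,G,H} → run G
t=7: ready={F,G,H} → run G
t=8: ready={F,G,H} → run G
t=9: ready={F,H} → run F
t=10: ready={F,H} → run F
t=11: ready={F,H} → run F
t=12: ready={F,H} → run F
t=13: ready={F,H} → run F
t=14: ready={F,H} → run F
t=15: ready={F,H} → run F
t=16: ready={F,H} → run F
t=17: ready={H} → run H
t=18: ready={H} → run H
t=19: ready={H} → run H
t=20: ready={H} → run H
t=21: ready={H} → run H
t=22: (idle)
t=23: (idle)
t=24: (idle)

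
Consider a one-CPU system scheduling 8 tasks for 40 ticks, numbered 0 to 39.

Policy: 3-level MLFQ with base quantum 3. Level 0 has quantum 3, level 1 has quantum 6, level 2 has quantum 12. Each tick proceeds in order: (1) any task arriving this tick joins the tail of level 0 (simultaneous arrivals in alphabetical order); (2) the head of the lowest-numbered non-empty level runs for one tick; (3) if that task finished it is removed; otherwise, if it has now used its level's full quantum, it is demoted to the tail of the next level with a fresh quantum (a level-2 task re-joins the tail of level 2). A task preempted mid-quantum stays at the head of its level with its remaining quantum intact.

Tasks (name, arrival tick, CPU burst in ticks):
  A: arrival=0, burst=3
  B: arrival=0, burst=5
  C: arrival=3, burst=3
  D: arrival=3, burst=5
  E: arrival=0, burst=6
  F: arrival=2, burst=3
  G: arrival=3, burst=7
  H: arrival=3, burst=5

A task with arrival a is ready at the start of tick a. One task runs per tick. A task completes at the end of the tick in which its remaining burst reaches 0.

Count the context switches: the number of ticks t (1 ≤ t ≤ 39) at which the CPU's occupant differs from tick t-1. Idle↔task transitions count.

t=0: L0/L1/L2 = ABE/-/- → run A
t=1: L0/L1/L2 = ABE/-/- → run A
t=2: L0/L1/L2 = ABEF/-/- → run A
t=3: L0/L1/L2 = BEFCDGH/-/- → run B
t=4: L0/L1/L2 = BEFCDGH/-/- → run B
t=5: L0/L1/L2 = BEFCDGH/-/- → run B
t=6: L0/L1/L2 = EFCDGH/B/- → run E
t=7: L0/L1/L2 = EFCDGH/B/- → run E
t=8: L0/L1/L2 = EFCDGH/B/- → run E
t=9: L0/L1/L2 = FCDGH/BE/- → run F
t=10: L0/L1/L2 = FCDGH/BE/- → run F
t=11: L0/L1/L2 = FCDGH/BE/- → run F
t=12: L0/L1/L2 = CDGH/BE/- → run C
t=13: L0/L1/L2 = CDGH/BE/- → run C
t=14: L0/L1/L2 = CDGH/BE/- → run C
t=15: L0/L1/L2 = DGH/BE/- → run D
t=16: L0/L1/L2 = DGH/BE/- → run D
t=17: L0/L1/L2 = DGH/BE/- → run D
t=18: L0/L1/L2 = GH/BED/- → run G
t=19: L0/L1/L2 = GH/BED/- → run G
t=20: L0/L1/L2 = GH/BED/- → run G
t=21: L0/L1/L2 = H/BEDG/- → run H
t=22: L0/L1/L2 = H/BEDG/- → run H
t=23: L0/L1/L2 = H/BEDG/- → run H
t=24: L0/L1/L2 = -/BEDGH/- → run B
t=25: L0/L1/L2 = -/BEDGH/- → run B
t=26: L0/L1/L2 = -/EDGH/- → run E
t=27: L0/L1/L2 = -/EDGH/- → run E
t=28: L0/L1/L2 = -/EDGH/- → run E
t=29: L0/L1/L2 = -/DGH/- → run D
t=30: L0/L1/L2 = -/DGH/- → run D
t=31: L0/L1/L2 = -/GH/- → run G
t=32: L0/L1/L2 = -/GH/- → run G
t=33: L0/L1/L2 = -/GH/- → run G
t=34: L0/L1/L2 = -/GH/- → run G
t=35: L0/L1/L2 = -/H/- → run H
t=36: L0/L1/L2 = -/H/- → run H
t=37: (idle)
t=38: (idle)
t=39: (idle)

context switches = 13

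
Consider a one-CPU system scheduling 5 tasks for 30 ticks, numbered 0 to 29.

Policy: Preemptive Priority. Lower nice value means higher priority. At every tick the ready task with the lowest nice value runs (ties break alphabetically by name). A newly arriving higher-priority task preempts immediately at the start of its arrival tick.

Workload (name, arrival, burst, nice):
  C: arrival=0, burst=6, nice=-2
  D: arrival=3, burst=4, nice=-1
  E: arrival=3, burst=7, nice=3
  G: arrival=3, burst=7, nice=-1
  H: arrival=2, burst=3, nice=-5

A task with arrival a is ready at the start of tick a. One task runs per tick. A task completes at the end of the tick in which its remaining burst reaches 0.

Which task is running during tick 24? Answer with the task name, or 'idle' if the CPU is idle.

t=0: ready={C} → run C
t=1: ready={C} → run C
t=2: ready={C,H} → run H
t=3: ready={C,D,E,G,H} → run H
t=4: ready={C,D,E,G,H} → run H
t=5: ready={C,D,E,G} → run C
t=6: ready={C,D,E,G} → run C
t=7: ready={C,D,E,G} → run C
t=8: ready={C,D,E,G} → run C
t=9: ready={D,E,G} → run D
t=10: ready={D,E,G} → run D
t=11: ready={D,E,G} → run D
t=12: ready={D,E,G} → run D
t=13: ready={E,G} → run G
t=14: ready={E,G} → run G
t=15: ready={E,G} → run G
t=16: ready={E,G} → run G
t=17: ready={E,G} → run G
t=18: ready={E,G} → run G
t=19: ready={E,G} → run G
t=20: ready={E} → run E
t=21: ready={E} → run E
t=22: ready={E} → run E
t=23: ready={E} → run E
t=24: ready={E} → run E
t=25: ready={E} → run E
t=26: ready={E} → run E
t=27: (idle)
t=28: (idle)
t=29: (idle)

running at tick 24 = E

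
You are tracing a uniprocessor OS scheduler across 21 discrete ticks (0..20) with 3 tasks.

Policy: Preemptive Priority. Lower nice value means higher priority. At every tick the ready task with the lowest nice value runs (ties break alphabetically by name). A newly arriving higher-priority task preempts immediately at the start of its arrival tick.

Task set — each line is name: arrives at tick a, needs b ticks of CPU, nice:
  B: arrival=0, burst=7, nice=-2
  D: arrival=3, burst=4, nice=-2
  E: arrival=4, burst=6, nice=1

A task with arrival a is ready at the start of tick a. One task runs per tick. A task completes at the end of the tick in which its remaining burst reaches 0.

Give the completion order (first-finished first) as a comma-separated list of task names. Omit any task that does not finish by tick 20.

t=0: ready={B} → run B
t=1: ready={B} → run B
t=2: ready={B} → run B
t=3: ready={B,D} → run B
t=4: ready={B,D,E} → run B
t=5: ready={B,D,E} → run B
t=6: ready={B,D,E} → run B
t=7: ready={D,E} → run D
t=8: ready={D,E} → run D
t=9: ready={D,E} → run D
t=10: ready={D,E} → run D
t=11: ready={E} → run E
t=12: ready={E} → run E
t=13: ready={E} → run E
t=14: ready={E} → run E
t=15: ready={E} → run E
t=16: ready={E} → run E
t=17: (idle)
t=18: (idle)
t=19: (idle)
t=20: (idle)

completion order = B, D, E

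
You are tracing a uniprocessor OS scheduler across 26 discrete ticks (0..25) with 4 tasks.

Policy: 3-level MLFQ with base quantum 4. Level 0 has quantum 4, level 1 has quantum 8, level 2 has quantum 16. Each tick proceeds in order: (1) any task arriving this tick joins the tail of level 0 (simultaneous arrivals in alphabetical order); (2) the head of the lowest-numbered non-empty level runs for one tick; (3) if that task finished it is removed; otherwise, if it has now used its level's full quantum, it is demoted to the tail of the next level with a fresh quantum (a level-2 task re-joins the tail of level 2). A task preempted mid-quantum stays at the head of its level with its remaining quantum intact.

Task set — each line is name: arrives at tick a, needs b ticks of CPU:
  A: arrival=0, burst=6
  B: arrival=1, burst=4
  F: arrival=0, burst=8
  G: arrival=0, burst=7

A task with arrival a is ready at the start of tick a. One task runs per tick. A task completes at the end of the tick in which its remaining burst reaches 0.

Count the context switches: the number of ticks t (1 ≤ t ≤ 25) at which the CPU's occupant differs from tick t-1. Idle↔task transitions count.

context switches = 7

t=0: L0/L1/L2 = AFG/-/- → run A
t=1: L0/L1/L2 = AFGB/-/- → run A
t=2: L0/L1/L2 = AFGB/-/- → run A
t=3: L0/L1/L2 = AFGB/-/- → run A
t=4: L0/L1/L2 = FGB/A/- → run F
t=5: L0/L1/L2 = FGB/A/- → run F
t=6: L0/L1/L2 = FGB/A/- → run F
t=7: L0/L1/L2 = FGB/A/- → run F
t=8: L0/L1/L2 = GB/AF/- → run G
t=9: L0/L1/L2 = GB/AF/- → run G
t=10: L0/L1/L2 = GB/AF/- → run G
t=11: L0/L1/L2 = GB/AF/- → run G
t=12: L0/L1/L2 = B/AFG/- → run B
t=13: L0/L1/L2 = B/AFG/- → run B
t=14: L0/L1/L2 = B/AFG/- → run B
t=15: L0/L1/L2 = B/AFG/- → run B
t=16: L0/L1/L2 = -/AFG/- → run A
t=17: L0/L1/L2 = -/AFG/- → run A
t=18: L0/L1/L2 = -/FG/- → run F
t=19: L0/L1/L2 = -/FG/- → run F
t=20: L0/L1/L2 = -/FG/- → run F
t=21: L0/L1/L2 = -/FG/- → run F
t=22: L0/L1/L2 = -/G/- → run G
t=23: L0/L1/L2 = -/G/- → run G
t=24: L0/L1/L2 = -/G/- → run G
t=25: (idle)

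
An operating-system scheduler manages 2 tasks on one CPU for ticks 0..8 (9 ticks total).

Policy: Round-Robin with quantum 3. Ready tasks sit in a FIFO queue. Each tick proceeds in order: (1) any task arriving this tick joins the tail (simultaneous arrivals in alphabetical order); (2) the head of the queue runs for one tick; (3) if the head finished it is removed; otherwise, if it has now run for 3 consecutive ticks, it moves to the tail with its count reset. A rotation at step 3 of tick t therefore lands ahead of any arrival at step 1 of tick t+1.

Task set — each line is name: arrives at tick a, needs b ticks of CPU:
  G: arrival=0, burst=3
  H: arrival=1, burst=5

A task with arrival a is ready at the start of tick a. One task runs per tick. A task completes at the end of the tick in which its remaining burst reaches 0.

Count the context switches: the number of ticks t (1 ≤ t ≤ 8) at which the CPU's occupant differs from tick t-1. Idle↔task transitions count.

t=0: queue=[G] q_used=0 → run G
t=1: queue=[G,H] q_used=1 → run G
t=2: queue=[G,H] q_used=2 → run G
t=3: queue=[H] q_used=0 → run H
t=4: queue=[H] q_used=1 → run H
t=5: queue=[H] q_used=2 → run H
t=6: queue=[H] q_used=0 → run H
t=7: queue=[H] q_used=1 → run H
t=8: (idle)

context switches = 2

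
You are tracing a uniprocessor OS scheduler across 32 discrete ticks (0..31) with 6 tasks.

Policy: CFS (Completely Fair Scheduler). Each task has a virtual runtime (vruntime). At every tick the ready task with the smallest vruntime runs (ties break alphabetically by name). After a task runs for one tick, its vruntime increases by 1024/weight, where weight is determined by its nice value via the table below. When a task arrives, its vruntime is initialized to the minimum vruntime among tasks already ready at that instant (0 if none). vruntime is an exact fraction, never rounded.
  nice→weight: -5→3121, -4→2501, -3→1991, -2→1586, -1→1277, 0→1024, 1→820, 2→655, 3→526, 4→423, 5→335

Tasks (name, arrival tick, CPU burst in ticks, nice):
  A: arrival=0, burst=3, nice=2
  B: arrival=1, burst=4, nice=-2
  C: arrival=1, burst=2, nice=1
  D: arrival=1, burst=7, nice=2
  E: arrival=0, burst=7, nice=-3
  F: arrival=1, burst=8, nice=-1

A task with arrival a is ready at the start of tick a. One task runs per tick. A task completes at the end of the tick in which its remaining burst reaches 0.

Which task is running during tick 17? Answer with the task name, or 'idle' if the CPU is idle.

running at tick 17 = E

t=0: vr[A=0 E=0] → run A
t=1: vr[A=1024/655 B=0 C=0 D=0 E=0 F=0] → run B
t=2: vr[A=1024/655 B=512/793 C=0 D=0 E=0 F=0] → run C
t=3: vr[A=1024/655 B=512/793 C=256/205 D=0 E=0 F=0] → run D
t=4: vr[A=1024/655 B=512/793 C=256/205 D=1024/655 E=0 F=0] → run E
t=5: vr[A=1024/655 B=512/793 C=256/205 D=1024/655 E=1024/1991 F=0] → run F
t=6: vr[A=1024/655 B=512/793 C=256/205 D=1024/655 E=1024/1991 F=1024/1277] → run E
t=7: vr[A=1024/655 B=512/793 C=256/205 D=1024/655 E=2048/1991 F=1024/1277] → run B
t=8: vr[A=1024/655 B=1024/793 C=256/205 D=1024/655 E=2048/1991 F=1024/1277] → run F
t=9: vr[A=1024/655 B=1024/793 C=256/205 D=1024/655 E=2048/1991 F=2048/1277] → run E
t=10: vr[A=1024/655 B=1024/793 C=256/205 D=1024/655 E=3072/1991 F=2048/1277] → run C
t=11: vr[A=1024/655 B=1024/793 D=1024/655 E=3072/1991 F=2048/1277] → run B
t=12: vr[A=1024/655 B=1536/793 D=1024/655 E=3072/1991 F=2048/1277] → run E
t=13: vr[A=1024/655 B=1536/793 D=1024/655 E=4096/1991 F=2048/1277] → run A
t=14: vr[A=2048/655 B=1536/793 D=1024/655 E=4096/1991 F=2048/1277] → run D
t=15: vr[A=2048/655 B=1536/793 D=2048/655 E=4096/1991 F=2048/1277] → run F
t=16: vr[A=2048/655 B=1536/793 D=2048/655 E=4096/1991 F=3072/1277] → run B
t=17: vr[A=2048/655 D=2048/655 E=4096/1991 F=3072/1277] → run E
t=18: vr[A=2048/655 D=2048/655 E=5120/1991 F=3072/1277] → run F
t=19: vr[A=2048/655 D=2048/655 E=5120/1991 F=4096/1277] → run E
t=20: vr[A=2048/655 D=2048/655 E=6144/1991 F=4096/1277] → run E
t=21: vr[A=2048/655 D=2048/655 F=4096/1277] → run A
t=22: vr[D=2048/655 F=4096/1277] → run D
t=23: vr[D=3072/655 F=4096/1277] → run F
t=24: vr[D=3072/655 F=5120/1277] → run F
t=25: vr[D=3072/655 F=6144/1277] → run D
t=26: vr[D=4096/655 F=6144/1277] → run F
t=27: vr[D=4096/655 F=7168/1277] → run F
t=28: vr[D=4096/655] → run D
t=29: vr[D=1024/131] → run D
t=30: vr[D=6144/655] → run D
t=31: (idle)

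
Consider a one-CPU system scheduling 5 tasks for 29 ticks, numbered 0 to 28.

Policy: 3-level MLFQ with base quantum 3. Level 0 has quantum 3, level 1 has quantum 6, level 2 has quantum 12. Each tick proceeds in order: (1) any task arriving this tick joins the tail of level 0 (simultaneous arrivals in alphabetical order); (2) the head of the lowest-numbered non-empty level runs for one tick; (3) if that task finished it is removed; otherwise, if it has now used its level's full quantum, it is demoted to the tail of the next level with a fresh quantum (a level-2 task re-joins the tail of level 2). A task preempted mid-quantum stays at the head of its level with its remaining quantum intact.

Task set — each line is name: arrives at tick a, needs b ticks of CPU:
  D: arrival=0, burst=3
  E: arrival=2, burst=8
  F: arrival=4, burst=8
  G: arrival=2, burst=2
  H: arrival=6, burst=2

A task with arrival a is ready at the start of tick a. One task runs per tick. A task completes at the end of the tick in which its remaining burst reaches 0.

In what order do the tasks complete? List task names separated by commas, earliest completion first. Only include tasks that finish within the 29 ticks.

t=0: L0/L1/L2 = D/-/- → run D
t=1: L0/L1/L2 = D/-/- → run D
t=2: L0/L1/L2 = DEG/-/- → run D
t=3: L0/L1/L2 = EG/-/- → run E
t=4: L0/L1/L2 = EGF/-/- → run E
t=5: L0/L1/L2 = EGF/-/- → run E
t=6: L0/L1/L2 = GFH/E/- → run G
t=7: L0/L1/L2 = GFH/E/- → run G
t=8: L0/L1/L2 = FH/E/- → run F
t=9: L0/L1/L2 = FH/E/- → run F
t=10: L0/L1/L2 = FH/E/- → run F
t=11: L0/L1/L2 = H/EF/- → run H
t=12: L0/L1/L2 = H/EF/- → run H
t=13: L0/L1/L2 = -/EF/- → run E
t=14: L0/L1/L2 = -/EF/- → run E
t=15: L0/L1/L2 = -/EF/- → run E
t=16: L0/L1/L2 = -/EF/- → run E
t=17: L0/L1/L2 = -/EF/- → run E
t=18: L0/L1/L2 = -/F/- → run F
t=19: L0/L1/L2 = -/F/- → run F
t=20: L0/L1/L2 = -/F/- → run F
t=21: L0/L1/L2 = -/F/- → run F
t=22: L0/L1/L2 = -/F/- → run F
t=23: (idle)
t=24: (idle)
t=25: (idle)
t=26: (idle)
t=27: (idle)
t=28: (idle)

completion order = D, G, H, E, F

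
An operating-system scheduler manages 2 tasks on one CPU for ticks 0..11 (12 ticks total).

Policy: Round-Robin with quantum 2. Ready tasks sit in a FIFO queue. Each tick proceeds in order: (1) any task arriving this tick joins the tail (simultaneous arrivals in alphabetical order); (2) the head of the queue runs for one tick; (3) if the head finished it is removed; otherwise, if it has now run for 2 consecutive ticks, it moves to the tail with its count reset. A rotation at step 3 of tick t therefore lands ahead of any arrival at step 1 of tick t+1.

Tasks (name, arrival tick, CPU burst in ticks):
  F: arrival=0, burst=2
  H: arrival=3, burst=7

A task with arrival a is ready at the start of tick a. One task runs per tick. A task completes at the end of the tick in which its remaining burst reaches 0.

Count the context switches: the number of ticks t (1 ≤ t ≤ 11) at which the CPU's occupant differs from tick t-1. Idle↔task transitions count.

t=0: queue=[F] q_used=0 → run F
t=1: queue=[F] q_used=1 → run F
t=2: (idle)
t=3: queue=[H] q_used=0 → run H
t=4: queue=[H] q_used=1 → run H
t=5: queue=[H] q_used=0 → run H
t=6: queue=[H] q_used=1 → run H
t=7: queue=[H] q_used=0 → run H
t=8: queue=[H] q_used=1 → run H
t=9: queue=[H] q_used=0 → run H
t=10: (idle)
t=11: (idle)

context switches = 3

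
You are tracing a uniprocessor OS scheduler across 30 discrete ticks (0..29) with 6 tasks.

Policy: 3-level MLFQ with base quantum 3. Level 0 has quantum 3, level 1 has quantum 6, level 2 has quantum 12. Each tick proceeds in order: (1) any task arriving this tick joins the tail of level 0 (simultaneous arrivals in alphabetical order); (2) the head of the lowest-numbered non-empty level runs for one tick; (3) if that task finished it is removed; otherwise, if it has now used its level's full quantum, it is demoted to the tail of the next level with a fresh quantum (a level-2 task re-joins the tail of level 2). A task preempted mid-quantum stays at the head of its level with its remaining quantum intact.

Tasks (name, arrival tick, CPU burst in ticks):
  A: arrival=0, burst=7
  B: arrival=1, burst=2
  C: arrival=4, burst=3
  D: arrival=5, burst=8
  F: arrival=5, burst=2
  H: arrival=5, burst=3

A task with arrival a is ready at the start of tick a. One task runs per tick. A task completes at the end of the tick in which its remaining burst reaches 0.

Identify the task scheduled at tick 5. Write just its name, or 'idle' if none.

running at tick 5 = C

t=0: L0/L1/L2 = A/-/- → run A
t=1: L0/L1/L2 = AB/-/- → run A
t=2: L0/L1/L2 = AB/-/- → run A
t=3: L0/L1/L2 = B/A/- → run B
t=4: L0/L1/L2 = BC/A/- → run B
t=5: L0/L1/L2 = CDFH/A/- → run C
t=6: L0/L1/L2 = CDFH/A/- → run C
t=7: L0/L1/L2 = CDFH/A/- → run C
t=8: L0/L1/L2 = DFH/A/- → run D
t=9: L0/L1/L2 = DFH/A/- → run D
t=10: L0/L1/L2 = DFH/A/- → run D
t=11: L0/L1/L2 = FH/AD/- → run F
t=12: L0/L1/L2 = FH/AD/- → run F
t=13: L0/L1/L2 = H/AD/- → run H
t=14: L0/L1/L2 = H/AD/- → run H
t=15: L0/L1/L2 = H/AD/- → run H
t=16: L0/L1/L2 = -/AD/- → run A
t=17: L0/L1/L2 = -/AD/- → run A
t=18: L0/L1/L2 = -/AD/- → run A
t=19: L0/L1/L2 = -/AD/- → run A
t=20: L0/L1/L2 = -/D/- → run D
t=21: L0/L1/L2 = -/D/- → run D
t=22: L0/L1/L2 = -/D/- → run D
t=23: L0/L1/L2 = -/D/- → run D
t=24: L0/L1/L2 = -/D/- → run D
t=25: (idle)
t=26: (idle)
t=27: (idle)
t=28: (idle)
t=29: (idle)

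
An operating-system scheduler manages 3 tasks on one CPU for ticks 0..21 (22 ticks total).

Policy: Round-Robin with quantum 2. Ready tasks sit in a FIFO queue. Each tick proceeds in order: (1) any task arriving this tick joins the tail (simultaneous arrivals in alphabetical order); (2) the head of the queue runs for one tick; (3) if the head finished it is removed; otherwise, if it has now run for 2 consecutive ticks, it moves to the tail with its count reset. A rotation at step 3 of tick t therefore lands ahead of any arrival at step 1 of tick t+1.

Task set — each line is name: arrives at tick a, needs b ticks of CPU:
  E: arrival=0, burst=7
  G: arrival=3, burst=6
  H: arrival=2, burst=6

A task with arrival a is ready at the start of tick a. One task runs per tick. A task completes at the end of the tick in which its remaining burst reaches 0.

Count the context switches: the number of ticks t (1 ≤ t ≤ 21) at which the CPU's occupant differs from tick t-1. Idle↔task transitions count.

context switches = 9

t=0: queue=[E] q_used=0 → run E
t=1: queue=[E] q_used=1 → run E
t=2: queue=[E,H] q_used=0 → run E
t=3: queue=[E,H,G] q_used=1 → run E
t=4: queue=[H,G,E] q_used=0 → run H
t=5: queue=[H,G,E] q_used=1 → run H
t=6: queue=[G,E,H] q_used=0 → run G
t=7: queue=[G,E,H] q_used=1 → run G
t=8: queue=[E,H,G] q_used=0 → run E
t=9: queue=[E,H,G] q_used=1 → run E
t=10: queue=[H,G,E] q_used=0 → run H
t=11: queue=[H,G,E] q_used=1 → run H
t=12: queue=[G,E,H] q_used=0 → run G
t=13: queue=[G,E,H] q_used=1 → run G
t=14: queue=[E,H,G] q_used=0 → run E
t=15: queue=[H,G] q_used=0 → run H
t=16: queue=[H,G] q_used=1 → run H
t=17: queue=[G] q_used=0 → run G
t=18: queue=[G] q_used=1 → run G
t=19: (idle)
t=20: (idle)
t=21: (idle)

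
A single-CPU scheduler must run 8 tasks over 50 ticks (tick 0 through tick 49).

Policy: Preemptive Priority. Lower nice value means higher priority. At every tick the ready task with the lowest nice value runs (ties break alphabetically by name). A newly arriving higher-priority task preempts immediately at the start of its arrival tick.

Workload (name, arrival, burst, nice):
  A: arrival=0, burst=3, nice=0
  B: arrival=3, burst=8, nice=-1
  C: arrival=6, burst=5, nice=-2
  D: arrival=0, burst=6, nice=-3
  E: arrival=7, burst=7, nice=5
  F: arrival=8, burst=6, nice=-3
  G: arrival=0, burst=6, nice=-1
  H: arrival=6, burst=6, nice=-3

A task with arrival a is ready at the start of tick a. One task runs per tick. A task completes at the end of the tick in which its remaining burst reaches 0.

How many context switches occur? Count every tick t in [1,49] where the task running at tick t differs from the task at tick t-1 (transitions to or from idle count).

context switches = 9

t=0: ready={A,D,G} → run D
t=1: ready={A,D,G} → run D
t=2: ready={A,D,G} → run D
t=3: ready={A,B,D,G} → run D
t=4: ready={A,B,D,G} → run D
t=5: ready={A,B,D,G} → run D
t=6: ready={A,B,C,G,H} → run H
t=7: ready={A,B,C,E,G,H} → run H
t=8: ready={A,B,C,E,F,G,H} → run F
t=9: ready={A,B,C,E,F,G,H} → run F
t=10: ready={A,B,C,E,F,G,H} → run F
t=11: ready={A,B,C,E,F,G,H} → run F
t=12: ready={A,B,C,E,F,G,H} → run F
t=13: ready={A,B,C,E,F,G,H} → run F
t=14: ready={A,B,C,E,G,H} → run H
t=15: ready={A,B,C,E,G,H} → run H
t=16: ready={A,B,C,E,G,H} → run H
t=17: ready={A,B,C,E,G,H} → run H
t=18: ready={A,B,C,E,G} → run C
t=19: ready={A,B,C,E,G} → run C
t=20: ready={A,B,C,E,G} → run C
t=21: ready={A,B,C,E,G} → run C
t=22: ready={A,B,C,E,G} → run C
t=23: ready={A,B,E,G} → run B
t=24: ready={A,B,E,G} → run B
t=25: ready={A,B,E,G} → run B
t=26: ready={A,B,E,G} → run B
t=27: ready={A,B,E,G} → run B
t=28: ready={A,B,E,G} → run B
t=29: ready={A,B,E,G} → run B
t=30: ready={A,B,E,G} → run B
t=31: ready={A,E,G} → run G
t=32: ready={A,E,G} → run G
t=33: ready={A,E,G} → run G
t=34: ready={A,E,G} → run G
t=35: ready={A,E,G} → run G
t=36: ready={A,E,G} → run G
t=37: ready={A,E} → run A
t=38: ready={A,E} → run A
t=39: ready={A,E} → run A
t=40: ready={E} → run E
t=41: ready={E} → run E
t=42: ready={E} → run E
t=43: ready={E} → run E
t=44: ready={E} → run E
t=45: ready={E} → run E
t=46: ready={E} → run E
t=47: (idle)
t=48: (idle)
t=49: (idle)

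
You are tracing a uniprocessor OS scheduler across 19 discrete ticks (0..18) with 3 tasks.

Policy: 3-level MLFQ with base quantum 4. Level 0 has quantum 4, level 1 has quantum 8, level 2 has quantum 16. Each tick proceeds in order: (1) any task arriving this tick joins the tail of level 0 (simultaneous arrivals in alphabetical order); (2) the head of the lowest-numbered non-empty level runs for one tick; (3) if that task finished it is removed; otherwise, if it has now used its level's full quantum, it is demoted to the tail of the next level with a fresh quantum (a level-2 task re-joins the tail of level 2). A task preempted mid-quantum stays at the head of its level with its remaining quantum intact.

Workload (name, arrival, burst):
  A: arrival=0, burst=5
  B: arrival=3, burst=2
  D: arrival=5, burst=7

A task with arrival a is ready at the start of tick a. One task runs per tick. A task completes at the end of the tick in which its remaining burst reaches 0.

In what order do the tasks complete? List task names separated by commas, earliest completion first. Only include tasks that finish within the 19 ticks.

t=0: L0/L1/L2 = A/-/- → run A
t=1: L0/L1/L2 = A/-/- → run A
t=2: L0/L1/L2 = A/-/- → run A
t=3: L0/L1/L2 = AB/-/- → run A
t=4: L0/L1/L2 = B/A/- → run B
t=5: L0/L1/L2 = BD/A/- → run B
t=6: L0/L1/L2 = D/A/- → run D
t=7: L0/L1/L2 = D/A/- → run D
t=8: L0/L1/L2 = D/A/- → run D
t=9: L0/L1/L2 = D/A/- → run D
t=10: L0/L1/L2 = -/AD/- → run A
t=11: L0/L1/L2 = -/D/- → run D
t=12: L0/L1/L2 = -/D/- → run D
t=13: L0/L1/L2 = -/D/- → run D
t=14: (idle)
t=15: (idle)
t=16: (idle)
t=17: (idle)
t=18: (idle)

completion order = B, A, D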